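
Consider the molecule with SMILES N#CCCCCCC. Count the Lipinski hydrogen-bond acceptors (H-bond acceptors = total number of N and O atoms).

N atoms: 1; O atoms: 0.
Lipinski HBA = 1 + 0 = 1.

1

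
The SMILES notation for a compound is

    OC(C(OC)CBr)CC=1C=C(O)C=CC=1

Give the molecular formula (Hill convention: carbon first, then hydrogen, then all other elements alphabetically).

C11H15BrO3

Walk through each heavy atom and fill implicit hydrogens from standard valence (C 4, N 3, O 2, S 2, halogen 1):
  atom 1: O, bond orders sum to 1 (valence 2) → 1 H
  atom 2: C, bond orders sum to 3 (valence 4) → 1 H
  atom 3: C, bond orders sum to 3 (valence 4) → 1 H
  atom 4: O, bond orders sum to 2 (valence 2) → 0 H
  atom 5: C, bond orders sum to 1 (valence 4) → 3 H
  atom 6: C, bond orders sum to 2 (valence 4) → 2 H
  atom 7: Br (halogen, monovalent) → 0 H
  atom 8: C, bond orders sum to 2 (valence 4) → 2 H
  atom 9: C, bond orders sum to 4 (valence 4) → 0 H
  atom 10: C, bond orders sum to 3 (valence 4) → 1 H
  atom 11: C, bond orders sum to 4 (valence 4) → 0 H
  atom 12: O, bond orders sum to 1 (valence 2) → 1 H
  atom 13: C, bond orders sum to 3 (valence 4) → 1 H
  atom 14: C, bond orders sum to 3 (valence 4) → 1 H
  atom 15: C, bond orders sum to 3 (valence 4) → 1 H
Totals → C:11, H:15, Br:1, O:3.
In Hill order: C11H15BrO3.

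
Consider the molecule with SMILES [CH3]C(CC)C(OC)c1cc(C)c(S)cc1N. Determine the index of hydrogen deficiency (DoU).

4

Molecular formula: C13H21NOS.
DoU = (2C + 2 + N − H − X) / 2, where X is the halogen count and O/S are ignored.
    = (2·13 + 2 + 1 − 21 − 0) / 2 = 8 / 2 = 4.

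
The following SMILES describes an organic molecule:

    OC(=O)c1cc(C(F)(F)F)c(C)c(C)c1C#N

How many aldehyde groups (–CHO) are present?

Scan the SMILES for the aldehyde motif — none present.
Groups that are present: 1 carboxylic acid, 1 nitrile.

0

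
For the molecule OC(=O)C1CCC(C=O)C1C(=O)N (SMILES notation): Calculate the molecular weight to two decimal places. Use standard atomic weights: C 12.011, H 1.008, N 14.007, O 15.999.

185.18 g/mol

First, the molecular formula is C8H11NO4 (counting implicit H from valence).
  C: 8 × 12.011 = 96.088
  H: 11 × 1.008 = 11.088
  N: 1 × 14.007 = 14.007
  O: 4 × 15.999 = 63.996
Sum: 8×12.011 + 11×1.008 + 1×14.007 + 4×15.999 = 185.179 → 185.18 g/mol.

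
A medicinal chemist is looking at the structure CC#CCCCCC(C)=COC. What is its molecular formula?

Walk through each heavy atom and fill implicit hydrogens from standard valence (C 4, N 3, O 2, S 2, halogen 1):
  atom 1: C, bond orders sum to 1 (valence 4) → 3 H
  atom 2: C, bond orders sum to 4 (valence 4) → 0 H
  atom 3: C, bond orders sum to 4 (valence 4) → 0 H
  atom 4: C, bond orders sum to 2 (valence 4) → 2 H
  atom 5: C, bond orders sum to 2 (valence 4) → 2 H
  atom 6: C, bond orders sum to 2 (valence 4) → 2 H
  atom 7: C, bond orders sum to 2 (valence 4) → 2 H
  atom 8: C, bond orders sum to 4 (valence 4) → 0 H
  atom 9: C, bond orders sum to 1 (valence 4) → 3 H
  atom 10: C, bond orders sum to 3 (valence 4) → 1 H
  atom 11: O, bond orders sum to 2 (valence 2) → 0 H
  atom 12: C, bond orders sum to 1 (valence 4) → 3 H
Totals → C:11, H:18, O:1.

C11H18O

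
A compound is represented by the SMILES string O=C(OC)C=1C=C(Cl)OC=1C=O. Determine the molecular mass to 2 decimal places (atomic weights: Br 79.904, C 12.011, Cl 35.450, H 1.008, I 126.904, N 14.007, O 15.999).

First, the molecular formula is C7H5ClO4 (counting implicit H from valence).
  C: 7 × 12.011 = 84.077
  Cl: 1 × 35.450 = 35.450
  H: 5 × 1.008 = 5.040
  O: 4 × 15.999 = 63.996
Sum: 7×12.011 + 1×35.450 + 5×1.008 + 4×15.999 = 188.563 → 188.56 g/mol.

188.56 g/mol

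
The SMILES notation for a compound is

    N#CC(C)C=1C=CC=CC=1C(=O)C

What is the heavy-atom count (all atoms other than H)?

13

Every atom symbol written in the SMILES (organic subset) is one heavy atom; implicit H are not written.
Heavy atoms by element → C:11, N:1, O:1.
Total: 13.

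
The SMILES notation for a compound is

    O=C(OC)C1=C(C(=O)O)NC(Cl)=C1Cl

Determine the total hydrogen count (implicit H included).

Walk through each heavy atom and fill implicit hydrogens from standard valence (C 4, N 3, O 2, S 2, halogen 1):
  atom 1: O, bond orders sum to 2 (valence 2) → 0 H
  atom 2: C, bond orders sum to 4 (valence 4) → 0 H
  atom 3: O, bond orders sum to 2 (valence 2) → 0 H
  atom 4: C, bond orders sum to 1 (valence 4) → 3 H
  atom 5: C, bond orders sum to 4 (valence 4) → 0 H
  atom 6: C, bond orders sum to 4 (valence 4) → 0 H
  atom 7: C, bond orders sum to 4 (valence 4) → 0 H
  atom 8: O, bond orders sum to 2 (valence 2) → 0 H
  atom 9: O, bond orders sum to 1 (valence 2) → 1 H
  atom 10: N, bond orders sum to 2 (valence 3) → 1 H
  atom 11: C, bond orders sum to 4 (valence 4) → 0 H
  atom 12: Cl (halogen, monovalent) → 0 H
  atom 13: C, bond orders sum to 4 (valence 4) → 0 H
  atom 14: Cl (halogen, monovalent) → 0 H
Total hydrogens: 5.

5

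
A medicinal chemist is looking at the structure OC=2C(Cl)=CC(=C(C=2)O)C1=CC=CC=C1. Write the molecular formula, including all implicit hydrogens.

C12H9ClO2

Walk through each heavy atom and fill implicit hydrogens from standard valence (C 4, N 3, O 2, S 2, halogen 1):
  atom 1: O, bond orders sum to 1 (valence 2) → 1 H
  atom 2: C, bond orders sum to 4 (valence 4) → 0 H
  atom 3: C, bond orders sum to 4 (valence 4) → 0 H
  atom 4: Cl (halogen, monovalent) → 0 H
  atom 5: C, bond orders sum to 3 (valence 4) → 1 H
  atom 6: C, bond orders sum to 4 (valence 4) → 0 H
  atom 7: C, bond orders sum to 4 (valence 4) → 0 H
  atom 8: C, bond orders sum to 3 (valence 4) → 1 H
  atom 9: O, bond orders sum to 1 (valence 2) → 1 H
  atom 10: C, bond orders sum to 4 (valence 4) → 0 H
  atom 11: C, bond orders sum to 3 (valence 4) → 1 H
  atom 12: C, bond orders sum to 3 (valence 4) → 1 H
  atom 13: C, bond orders sum to 3 (valence 4) → 1 H
  atom 14: C, bond orders sum to 3 (valence 4) → 1 H
  atom 15: C, bond orders sum to 3 (valence 4) → 1 H
Totals → C:12, H:9, Cl:1, O:2.
In Hill order: C12H9ClO2.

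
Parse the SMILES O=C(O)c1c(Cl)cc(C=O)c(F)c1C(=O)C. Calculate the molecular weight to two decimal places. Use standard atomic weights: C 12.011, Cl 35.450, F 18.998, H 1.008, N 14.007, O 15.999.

244.60 g/mol

First, the molecular formula is C10H6ClFO4 (counting implicit H from valence).
  C: 10 × 12.011 = 120.110
  Cl: 1 × 35.450 = 35.450
  F: 1 × 18.998 = 18.998
  H: 6 × 1.008 = 6.048
  O: 4 × 15.999 = 63.996
Sum: 10×12.011 + 1×35.450 + 1×18.998 + 6×1.008 + 4×15.999 = 244.602 → 244.60 g/mol.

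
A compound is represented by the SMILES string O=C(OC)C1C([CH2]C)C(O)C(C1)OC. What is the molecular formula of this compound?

C10H18O4

Walk through each heavy atom and fill implicit hydrogens from standard valence (C 4, N 3, O 2, S 2, halogen 1):
  atom 1: O, bond orders sum to 2 (valence 2) → 0 H
  atom 2: C, bond orders sum to 4 (valence 4) → 0 H
  atom 3: O, bond orders sum to 2 (valence 2) → 0 H
  atom 4: C, bond orders sum to 1 (valence 4) → 3 H
  atom 5: C, bond orders sum to 3 (valence 4) → 1 H
  atom 6: C, bond orders sum to 3 (valence 4) → 1 H
  atom 7: C with explicit H count 2
  atom 8: C, bond orders sum to 1 (valence 4) → 3 H
  atom 9: C, bond orders sum to 3 (valence 4) → 1 H
  atom 10: O, bond orders sum to 1 (valence 2) → 1 H
  atom 11: C, bond orders sum to 3 (valence 4) → 1 H
  atom 12: C, bond orders sum to 2 (valence 4) → 2 H
  atom 13: O, bond orders sum to 2 (valence 2) → 0 H
  atom 14: C, bond orders sum to 1 (valence 4) → 3 H
Totals → C:10, H:18, O:4.
In Hill order: C10H18O4.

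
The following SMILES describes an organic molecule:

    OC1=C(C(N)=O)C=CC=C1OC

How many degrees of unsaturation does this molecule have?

5

Degree of unsaturation = (number of rings) + (number of π bonds).
Ring closures in the SMILES: 1.
π bonds: 4 double bonds (each 1 DoU) → 4 DoU from unsaturation.
Total DoU = 1 + 4 = 5.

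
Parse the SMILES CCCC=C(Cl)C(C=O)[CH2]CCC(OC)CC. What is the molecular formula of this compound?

Walk through each heavy atom and fill implicit hydrogens from standard valence (C 4, N 3, O 2, S 2, halogen 1):
  atom 1: C, bond orders sum to 1 (valence 4) → 3 H
  atom 2: C, bond orders sum to 2 (valence 4) → 2 H
  atom 3: C, bond orders sum to 2 (valence 4) → 2 H
  atom 4: C, bond orders sum to 3 (valence 4) → 1 H
  atom 5: C, bond orders sum to 4 (valence 4) → 0 H
  atom 6: Cl (halogen, monovalent) → 0 H
  atom 7: C, bond orders sum to 3 (valence 4) → 1 H
  atom 8: C, bond orders sum to 3 (valence 4) → 1 H
  atom 9: O, bond orders sum to 2 (valence 2) → 0 H
  atom 10: C with explicit H count 2
  atom 11: C, bond orders sum to 2 (valence 4) → 2 H
  atom 12: C, bond orders sum to 2 (valence 4) → 2 H
  atom 13: C, bond orders sum to 3 (valence 4) → 1 H
  atom 14: O, bond orders sum to 2 (valence 2) → 0 H
  atom 15: C, bond orders sum to 1 (valence 4) → 3 H
  atom 16: C, bond orders sum to 2 (valence 4) → 2 H
  atom 17: C, bond orders sum to 1 (valence 4) → 3 H
Totals → C:14, H:25, Cl:1, O:2.

C14H25ClO2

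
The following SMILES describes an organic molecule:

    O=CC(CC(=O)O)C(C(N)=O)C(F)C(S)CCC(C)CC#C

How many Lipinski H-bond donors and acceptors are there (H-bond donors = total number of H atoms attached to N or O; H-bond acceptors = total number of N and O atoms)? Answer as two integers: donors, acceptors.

Donors: find every N or O and count the H atoms it carries.
  atom 1 (O): bond orders sum to 2 → 0 H
  atom 6 (O): bond orders sum to 2 → 0 H
  atom 7 (O): bond orders sum to 1 → 1 H
  atom 10 (N): bond orders sum to 1 → 2 H
  atom 11 (O): bond orders sum to 2 → 0 H
Lipinski HBD = 3.
Acceptors: N atoms = 1, O atoms = 4 → HBA = 5.

3, 5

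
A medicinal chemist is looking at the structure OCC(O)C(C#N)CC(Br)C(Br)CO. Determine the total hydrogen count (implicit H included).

Walk through each heavy atom and fill implicit hydrogens from standard valence (C 4, N 3, O 2, S 2, halogen 1):
  atom 1: O, bond orders sum to 1 (valence 2) → 1 H
  atom 2: C, bond orders sum to 2 (valence 4) → 2 H
  atom 3: C, bond orders sum to 3 (valence 4) → 1 H
  atom 4: O, bond orders sum to 1 (valence 2) → 1 H
  atom 5: C, bond orders sum to 3 (valence 4) → 1 H
  atom 6: C, bond orders sum to 4 (valence 4) → 0 H
  atom 7: N, bond orders sum to 3 (valence 3) → 0 H
  atom 8: C, bond orders sum to 2 (valence 4) → 2 H
  atom 9: C, bond orders sum to 3 (valence 4) → 1 H
  atom 10: Br (halogen, monovalent) → 0 H
  atom 11: C, bond orders sum to 3 (valence 4) → 1 H
  atom 12: Br (halogen, monovalent) → 0 H
  atom 13: C, bond orders sum to 2 (valence 4) → 2 H
  atom 14: O, bond orders sum to 1 (valence 2) → 1 H
Total hydrogens: 13.

13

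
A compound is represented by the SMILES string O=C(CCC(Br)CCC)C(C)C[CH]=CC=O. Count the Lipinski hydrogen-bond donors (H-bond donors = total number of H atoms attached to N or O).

Donors: find every N or O and count the H atoms it carries.
  atom 1 (O): bond orders sum to 2 → 0 H
  atom 16 (O): bond orders sum to 2 → 0 H
Lipinski HBD = 0.

0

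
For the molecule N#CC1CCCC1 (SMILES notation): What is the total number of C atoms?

6

Count every carbon token in the SMILES (each C, including those in ring-closure positions and inside branches).
Carbon count: 6.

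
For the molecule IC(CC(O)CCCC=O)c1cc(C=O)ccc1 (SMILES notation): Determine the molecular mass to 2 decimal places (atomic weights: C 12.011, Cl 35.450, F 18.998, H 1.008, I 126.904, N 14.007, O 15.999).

First, the molecular formula is C14H17IO3 (counting implicit H from valence).
  C: 14 × 12.011 = 168.154
  H: 17 × 1.008 = 17.136
  I: 1 × 126.904 = 126.904
  O: 3 × 15.999 = 47.997
Sum: 14×12.011 + 17×1.008 + 1×126.904 + 3×15.999 = 360.191 → 360.19 g/mol.

360.19 g/mol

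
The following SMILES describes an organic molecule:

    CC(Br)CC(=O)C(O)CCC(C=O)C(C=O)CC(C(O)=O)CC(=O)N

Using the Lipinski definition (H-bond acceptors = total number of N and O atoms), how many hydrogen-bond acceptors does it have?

N atoms: 1; O atoms: 7.
Lipinski HBA = 1 + 7 = 8.

8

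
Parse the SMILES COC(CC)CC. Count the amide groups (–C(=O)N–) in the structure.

Scan the SMILES for the amide motif — none present.
Groups that are present: 1 ether.

0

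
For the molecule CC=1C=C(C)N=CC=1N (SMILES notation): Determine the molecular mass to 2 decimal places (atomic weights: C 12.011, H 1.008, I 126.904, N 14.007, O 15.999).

122.17 g/mol

First, the molecular formula is C7H10N2 (counting implicit H from valence).
  C: 7 × 12.011 = 84.077
  H: 10 × 1.008 = 10.080
  N: 2 × 14.007 = 28.014
Sum: 7×12.011 + 10×1.008 + 2×14.007 = 122.171 → 122.17 g/mol.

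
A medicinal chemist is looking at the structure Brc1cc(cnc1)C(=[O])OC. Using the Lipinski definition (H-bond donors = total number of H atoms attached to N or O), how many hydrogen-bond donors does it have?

0

Donors: find every N or O and count the H atoms it carries.
  atom 6 (N): bond orders sum to 3 → 0 H
  atom 9 (O): bond orders sum to 2 → 0 H
  atom 10 (O): bond orders sum to 2 → 0 H
Lipinski HBD = 0.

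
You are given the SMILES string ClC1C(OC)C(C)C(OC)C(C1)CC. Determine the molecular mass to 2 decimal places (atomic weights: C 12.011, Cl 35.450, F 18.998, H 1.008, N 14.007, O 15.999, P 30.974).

220.74 g/mol

First, the molecular formula is C11H21ClO2 (counting implicit H from valence).
  C: 11 × 12.011 = 132.121
  Cl: 1 × 35.450 = 35.450
  H: 21 × 1.008 = 21.168
  O: 2 × 15.999 = 31.998
Sum: 11×12.011 + 1×35.450 + 21×1.008 + 2×15.999 = 220.737 → 220.74 g/mol.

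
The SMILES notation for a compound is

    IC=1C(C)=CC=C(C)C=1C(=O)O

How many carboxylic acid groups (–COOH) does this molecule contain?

The carboxylic acid motif appears at heavy-atom position 10 in the SMILES.
Carboxylic acid count: 1.

1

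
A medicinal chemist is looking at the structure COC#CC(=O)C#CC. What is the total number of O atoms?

Scan the SMILES for O atoms (remember two-letter symbols like Cl and Br are single atoms).
Oxygen count: 2.

2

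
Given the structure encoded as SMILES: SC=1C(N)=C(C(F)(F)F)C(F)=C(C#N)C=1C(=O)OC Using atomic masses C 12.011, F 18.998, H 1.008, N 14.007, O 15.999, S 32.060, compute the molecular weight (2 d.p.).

294.22 g/mol

First, the molecular formula is C10H6F4N2O2S (counting implicit H from valence).
  C: 10 × 12.011 = 120.110
  F: 4 × 18.998 = 75.992
  H: 6 × 1.008 = 6.048
  N: 2 × 14.007 = 28.014
  O: 2 × 15.999 = 31.998
  S: 1 × 32.060 = 32.060
Sum: 10×12.011 + 4×18.998 + 6×1.008 + 2×14.007 + 2×15.999 + 1×32.060 = 294.222 → 294.22 g/mol.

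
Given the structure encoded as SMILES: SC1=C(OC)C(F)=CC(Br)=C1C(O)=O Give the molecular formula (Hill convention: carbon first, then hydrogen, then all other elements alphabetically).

Walk through each heavy atom and fill implicit hydrogens from standard valence (C 4, N 3, O 2, S 2, halogen 1):
  atom 1: S, bond orders sum to 1 (valence 2) → 1 H
  atom 2: C, bond orders sum to 4 (valence 4) → 0 H
  atom 3: C, bond orders sum to 4 (valence 4) → 0 H
  atom 4: O, bond orders sum to 2 (valence 2) → 0 H
  atom 5: C, bond orders sum to 1 (valence 4) → 3 H
  atom 6: C, bond orders sum to 4 (valence 4) → 0 H
  atom 7: F (halogen, monovalent) → 0 H
  atom 8: C, bond orders sum to 3 (valence 4) → 1 H
  atom 9: C, bond orders sum to 4 (valence 4) → 0 H
  atom 10: Br (halogen, monovalent) → 0 H
  atom 11: C, bond orders sum to 4 (valence 4) → 0 H
  atom 12: C, bond orders sum to 4 (valence 4) → 0 H
  atom 13: O, bond orders sum to 1 (valence 2) → 1 H
  atom 14: O, bond orders sum to 2 (valence 2) → 0 H
Totals → C:8, H:6, Br:1, F:1, O:3, S:1.
In Hill order: C8H6BrFO3S.

C8H6BrFO3S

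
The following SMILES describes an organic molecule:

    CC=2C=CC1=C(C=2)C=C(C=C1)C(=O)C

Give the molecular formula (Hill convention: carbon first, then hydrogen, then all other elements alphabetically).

Walk through each heavy atom and fill implicit hydrogens from standard valence (C 4, N 3, O 2, S 2, halogen 1):
  atom 1: C, bond orders sum to 1 (valence 4) → 3 H
  atom 2: C, bond orders sum to 4 (valence 4) → 0 H
  atom 3: C, bond orders sum to 3 (valence 4) → 1 H
  atom 4: C, bond orders sum to 3 (valence 4) → 1 H
  atom 5: C, bond orders sum to 4 (valence 4) → 0 H
  atom 6: C, bond orders sum to 4 (valence 4) → 0 H
  atom 7: C, bond orders sum to 3 (valence 4) → 1 H
  atom 8: C, bond orders sum to 3 (valence 4) → 1 H
  atom 9: C, bond orders sum to 4 (valence 4) → 0 H
  atom 10: C, bond orders sum to 3 (valence 4) → 1 H
  atom 11: C, bond orders sum to 3 (valence 4) → 1 H
  atom 12: C, bond orders sum to 4 (valence 4) → 0 H
  atom 13: O, bond orders sum to 2 (valence 2) → 0 H
  atom 14: C, bond orders sum to 1 (valence 4) → 3 H
Totals → C:13, H:12, O:1.
In Hill order: C13H12O.

C13H12O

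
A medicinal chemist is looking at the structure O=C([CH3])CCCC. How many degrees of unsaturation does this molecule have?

Molecular formula: C6H12O.
DoU = (2C + 2 + N − H − X) / 2, where X is the halogen count and O/S are ignored.
    = (2·6 + 2 + 0 − 12 − 0) / 2 = 2 / 2 = 1.

1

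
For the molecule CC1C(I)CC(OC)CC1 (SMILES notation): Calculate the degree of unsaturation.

Molecular formula: C8H15IO.
DoU = (2C + 2 + N − H − X) / 2, where X is the halogen count and O/S are ignored.
    = (2·8 + 2 + 0 − 15 − 1) / 2 = 2 / 2 = 1.

1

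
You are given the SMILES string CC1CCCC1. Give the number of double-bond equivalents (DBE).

1

Degree of unsaturation = (number of rings) + (number of π bonds).
Ring closures in the SMILES: 1.
π bonds: none → 0 DoU from unsaturation.
Total DoU = 1 + 0 = 1.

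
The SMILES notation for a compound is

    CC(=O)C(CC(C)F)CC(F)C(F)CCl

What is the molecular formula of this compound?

C10H16ClF3O

Walk through each heavy atom and fill implicit hydrogens from standard valence (C 4, N 3, O 2, S 2, halogen 1):
  atom 1: C, bond orders sum to 1 (valence 4) → 3 H
  atom 2: C, bond orders sum to 4 (valence 4) → 0 H
  atom 3: O, bond orders sum to 2 (valence 2) → 0 H
  atom 4: C, bond orders sum to 3 (valence 4) → 1 H
  atom 5: C, bond orders sum to 2 (valence 4) → 2 H
  atom 6: C, bond orders sum to 3 (valence 4) → 1 H
  atom 7: C, bond orders sum to 1 (valence 4) → 3 H
  atom 8: F (halogen, monovalent) → 0 H
  atom 9: C, bond orders sum to 2 (valence 4) → 2 H
  atom 10: C, bond orders sum to 3 (valence 4) → 1 H
  atom 11: F (halogen, monovalent) → 0 H
  atom 12: C, bond orders sum to 3 (valence 4) → 1 H
  atom 13: F (halogen, monovalent) → 0 H
  atom 14: C, bond orders sum to 2 (valence 4) → 2 H
  atom 15: Cl (halogen, monovalent) → 0 H
Totals → C:10, H:16, Cl:1, F:3, O:1.
In Hill order: C10H16ClF3O.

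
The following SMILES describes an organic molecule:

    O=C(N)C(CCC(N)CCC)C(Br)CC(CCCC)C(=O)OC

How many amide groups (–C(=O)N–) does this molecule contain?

1

The amide motif appears at heavy-atom position 2 in the SMILES.
Other groups present: 1 ester, 1 primary amine.
Amide count: 1.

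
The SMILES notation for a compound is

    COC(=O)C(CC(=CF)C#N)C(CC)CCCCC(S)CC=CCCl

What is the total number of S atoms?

1

Scan the SMILES for S atoms (remember two-letter symbols like Cl and Br are single atoms).
Sulfur count: 1.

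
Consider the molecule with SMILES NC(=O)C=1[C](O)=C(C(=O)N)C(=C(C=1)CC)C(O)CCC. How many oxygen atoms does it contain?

Scan the SMILES for O atoms (remember two-letter symbols like Cl and Br are single atoms).
Oxygen count: 4.

4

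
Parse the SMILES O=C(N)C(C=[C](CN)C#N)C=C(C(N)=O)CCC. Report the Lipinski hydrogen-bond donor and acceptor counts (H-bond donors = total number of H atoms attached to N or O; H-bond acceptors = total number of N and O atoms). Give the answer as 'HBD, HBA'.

6, 6

Donors: find every N or O and count the H atoms it carries.
  atom 1 (O): bond orders sum to 2 → 0 H
  atom 3 (N): bond orders sum to 1 → 2 H
  atom 8 (N): bond orders sum to 1 → 2 H
  atom 10 (N): bond orders sum to 3 → 0 H
  atom 14 (N): bond orders sum to 1 → 2 H
  atom 15 (O): bond orders sum to 2 → 0 H
Lipinski HBD = 6.
Acceptors: N atoms = 4, O atoms = 2 → HBA = 6.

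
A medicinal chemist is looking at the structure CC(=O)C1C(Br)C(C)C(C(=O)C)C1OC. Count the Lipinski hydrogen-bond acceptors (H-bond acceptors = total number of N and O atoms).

3

N atoms: 0; O atoms: 3.
Lipinski HBA = 0 + 3 = 3.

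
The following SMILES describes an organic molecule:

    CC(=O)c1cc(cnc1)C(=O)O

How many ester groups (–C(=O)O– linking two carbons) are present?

Scan the SMILES for the ester motif — none present.
Groups that are present: 1 carboxylic acid, 1 ketone.

0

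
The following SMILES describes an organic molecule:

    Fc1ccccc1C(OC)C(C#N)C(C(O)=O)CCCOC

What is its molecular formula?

C16H20FNO4

Walk through each heavy atom and fill implicit hydrogens from standard valence (C 4, N 3, O 2, S 2, halogen 1); for lowercase aromatic atoms, an aromatic c carries 1 H when it has two neighbours and 0 H with three, and aromatic n carries 0 H:
  atom 1: F (halogen, monovalent) → 0 H
  atom 2: aromatic c, 3 neighbours → 0 H
  atom 3: aromatic c, 2 neighbours → 1 H
  atom 4: aromatic c, 2 neighbours → 1 H
  atom 5: aromatic c, 2 neighbours → 1 H
  atom 6: aromatic c, 2 neighbours → 1 H
  atom 7: aromatic c, 3 neighbours → 0 H
  atom 8: C, bond orders sum to 3 (valence 4) → 1 H
  atom 9: O, bond orders sum to 2 (valence 2) → 0 H
  atom 10: C, bond orders sum to 1 (valence 4) → 3 H
  atom 11: C, bond orders sum to 3 (valence 4) → 1 H
  atom 12: C, bond orders sum to 4 (valence 4) → 0 H
  atom 13: N, bond orders sum to 3 (valence 3) → 0 H
  atom 14: C, bond orders sum to 3 (valence 4) → 1 H
  atom 15: C, bond orders sum to 4 (valence 4) → 0 H
  atom 16: O, bond orders sum to 1 (valence 2) → 1 H
  atom 17: O, bond orders sum to 2 (valence 2) → 0 H
  atom 18: C, bond orders sum to 2 (valence 4) → 2 H
  atom 19: C, bond orders sum to 2 (valence 4) → 2 H
  atom 20: C, bond orders sum to 2 (valence 4) → 2 H
  atom 21: O, bond orders sum to 2 (valence 2) → 0 H
  atom 22: C, bond orders sum to 1 (valence 4) → 3 H
Totals → C:16, H:20, F:1, N:1, O:4.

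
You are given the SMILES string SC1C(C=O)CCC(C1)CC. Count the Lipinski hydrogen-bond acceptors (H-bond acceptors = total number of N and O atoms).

1

N atoms: 0; O atoms: 1.
Lipinski HBA = 0 + 1 = 1.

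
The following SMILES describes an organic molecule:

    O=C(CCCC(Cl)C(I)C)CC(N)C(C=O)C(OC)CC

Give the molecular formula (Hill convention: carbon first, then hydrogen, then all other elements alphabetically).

C15H27ClINO3

Walk through each heavy atom and fill implicit hydrogens from standard valence (C 4, N 3, O 2, S 2, halogen 1):
  atom 1: O, bond orders sum to 2 (valence 2) → 0 H
  atom 2: C, bond orders sum to 4 (valence 4) → 0 H
  atom 3: C, bond orders sum to 2 (valence 4) → 2 H
  atom 4: C, bond orders sum to 2 (valence 4) → 2 H
  atom 5: C, bond orders sum to 2 (valence 4) → 2 H
  atom 6: C, bond orders sum to 3 (valence 4) → 1 H
  atom 7: Cl (halogen, monovalent) → 0 H
  atom 8: C, bond orders sum to 3 (valence 4) → 1 H
  atom 9: I (halogen, monovalent) → 0 H
  atom 10: C, bond orders sum to 1 (valence 4) → 3 H
  atom 11: C, bond orders sum to 2 (valence 4) → 2 H
  atom 12: C, bond orders sum to 3 (valence 4) → 1 H
  atom 13: N, bond orders sum to 1 (valence 3) → 2 H
  atom 14: C, bond orders sum to 3 (valence 4) → 1 H
  atom 15: C, bond orders sum to 3 (valence 4) → 1 H
  atom 16: O, bond orders sum to 2 (valence 2) → 0 H
  atom 17: C, bond orders sum to 3 (valence 4) → 1 H
  atom 18: O, bond orders sum to 2 (valence 2) → 0 H
  atom 19: C, bond orders sum to 1 (valence 4) → 3 H
  atom 20: C, bond orders sum to 2 (valence 4) → 2 H
  atom 21: C, bond orders sum to 1 (valence 4) → 3 H
Totals → C:15, H:27, Cl:1, I:1, N:1, O:3.
In Hill order: C15H27ClINO3.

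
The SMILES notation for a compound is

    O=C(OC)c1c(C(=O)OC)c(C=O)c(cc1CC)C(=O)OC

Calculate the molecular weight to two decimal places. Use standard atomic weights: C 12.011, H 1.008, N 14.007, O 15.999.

First, the molecular formula is C15H16O7 (counting implicit H from valence).
  C: 15 × 12.011 = 180.165
  H: 16 × 1.008 = 16.128
  O: 7 × 15.999 = 111.993
Sum: 15×12.011 + 16×1.008 + 7×15.999 = 308.286 → 308.29 g/mol.

308.29 g/mol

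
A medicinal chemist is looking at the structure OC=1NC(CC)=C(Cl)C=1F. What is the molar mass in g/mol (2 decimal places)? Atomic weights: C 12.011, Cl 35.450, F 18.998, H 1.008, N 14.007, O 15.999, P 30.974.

First, the molecular formula is C6H7ClFNO (counting implicit H from valence).
  C: 6 × 12.011 = 72.066
  Cl: 1 × 35.450 = 35.450
  F: 1 × 18.998 = 18.998
  H: 7 × 1.008 = 7.056
  N: 1 × 14.007 = 14.007
  O: 1 × 15.999 = 15.999
Sum: 6×12.011 + 1×35.450 + 1×18.998 + 7×1.008 + 1×14.007 + 1×15.999 = 163.576 → 163.58 g/mol.

163.58 g/mol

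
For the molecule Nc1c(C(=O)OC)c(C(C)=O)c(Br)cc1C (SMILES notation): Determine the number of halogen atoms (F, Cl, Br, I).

1

Halogen atoms appear at heavy-atom position 13 (1×Br).
Other groups present: 1 ester, 1 ketone, 1 primary amine.
Halogen count: 1.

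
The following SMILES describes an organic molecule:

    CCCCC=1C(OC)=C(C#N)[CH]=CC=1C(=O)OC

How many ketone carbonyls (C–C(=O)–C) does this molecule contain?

0

Scan the SMILES for the ketone motif — none present.
Groups that are present: 1 ester, 1 ether, 1 nitrile.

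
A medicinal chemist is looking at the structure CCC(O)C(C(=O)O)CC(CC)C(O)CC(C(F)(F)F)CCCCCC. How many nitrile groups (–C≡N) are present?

Scan the SMILES for the nitrile motif — none present.
Groups that are present: 1 carboxylic acid, 2 hydroxyl.

0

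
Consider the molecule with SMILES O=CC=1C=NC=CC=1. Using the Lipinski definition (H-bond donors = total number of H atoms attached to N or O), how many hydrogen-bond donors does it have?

0

Donors: find every N or O and count the H atoms it carries.
  atom 1 (O): bond orders sum to 2 → 0 H
  atom 5 (N): bond orders sum to 3 → 0 H
Lipinski HBD = 0.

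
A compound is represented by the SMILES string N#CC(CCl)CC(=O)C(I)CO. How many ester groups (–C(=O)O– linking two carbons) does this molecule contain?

Scan the SMILES for the ester motif — none present.
Groups that are present: 1 hydroxyl, 1 ketone, 1 nitrile.

0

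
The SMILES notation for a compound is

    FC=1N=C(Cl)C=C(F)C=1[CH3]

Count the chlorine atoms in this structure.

Scan the SMILES for Cl atoms (remember two-letter symbols like Cl and Br are single atoms).
Chlorine count: 1.

1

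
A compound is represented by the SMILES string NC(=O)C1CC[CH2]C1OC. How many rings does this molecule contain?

1

In SMILES, each pair of matching ring-closure digits denotes one ring-closing bond; the number of such bonds equals the number of independent rings.
Ring-closure bonds here: 1.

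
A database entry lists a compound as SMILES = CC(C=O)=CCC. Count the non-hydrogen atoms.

7

Every atom symbol written in the SMILES (organic subset) is one heavy atom; implicit H are not written.
Heavy atoms by element → C:6, O:1.
Total: 7.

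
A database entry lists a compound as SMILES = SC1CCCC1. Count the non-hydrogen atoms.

Every atom symbol written in the SMILES (organic subset) is one heavy atom; implicit H are not written.
Heavy atoms by element → C:5, S:1.
Total: 6.

6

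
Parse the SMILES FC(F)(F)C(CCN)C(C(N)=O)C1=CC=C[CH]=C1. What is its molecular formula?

C12H15F3N2O

Walk through each heavy atom and fill implicit hydrogens from standard valence (C 4, N 3, O 2, S 2, halogen 1):
  atom 1: F (halogen, monovalent) → 0 H
  atom 2: C, bond orders sum to 4 (valence 4) → 0 H
  atom 3: F (halogen, monovalent) → 0 H
  atom 4: F (halogen, monovalent) → 0 H
  atom 5: C, bond orders sum to 3 (valence 4) → 1 H
  atom 6: C, bond orders sum to 2 (valence 4) → 2 H
  atom 7: C, bond orders sum to 2 (valence 4) → 2 H
  atom 8: N, bond orders sum to 1 (valence 3) → 2 H
  atom 9: C, bond orders sum to 3 (valence 4) → 1 H
  atom 10: C, bond orders sum to 4 (valence 4) → 0 H
  atom 11: N, bond orders sum to 1 (valence 3) → 2 H
  atom 12: O, bond orders sum to 2 (valence 2) → 0 H
  atom 13: C, bond orders sum to 4 (valence 4) → 0 H
  atom 14: C, bond orders sum to 3 (valence 4) → 1 H
  atom 15: C, bond orders sum to 3 (valence 4) → 1 H
  atom 16: C, bond orders sum to 3 (valence 4) → 1 H
  atom 17: C with explicit H count 1
  atom 18: C, bond orders sum to 3 (valence 4) → 1 H
Totals → C:12, H:15, F:3, N:2, O:1.
In Hill order: C12H15F3N2O.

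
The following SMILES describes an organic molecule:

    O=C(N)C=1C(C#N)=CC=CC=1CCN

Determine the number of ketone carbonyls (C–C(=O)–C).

Scan the SMILES for the ketone motif — none present.
Groups that are present: 1 amide, 1 nitrile, 1 primary amine.

0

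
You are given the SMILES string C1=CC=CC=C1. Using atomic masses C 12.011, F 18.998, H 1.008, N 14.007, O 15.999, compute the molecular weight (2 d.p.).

78.11 g/mol

First, the molecular formula is C6H6 (counting implicit H from valence).
  C: 6 × 12.011 = 72.066
  H: 6 × 1.008 = 6.048
Sum: 6×12.011 + 6×1.008 = 78.114 → 78.11 g/mol.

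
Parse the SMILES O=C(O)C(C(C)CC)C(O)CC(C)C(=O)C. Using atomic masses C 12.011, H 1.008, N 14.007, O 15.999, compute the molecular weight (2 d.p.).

230.30 g/mol

First, the molecular formula is C12H22O4 (counting implicit H from valence).
  C: 12 × 12.011 = 144.132
  H: 22 × 1.008 = 22.176
  O: 4 × 15.999 = 63.996
Sum: 12×12.011 + 22×1.008 + 4×15.999 = 230.304 → 230.30 g/mol.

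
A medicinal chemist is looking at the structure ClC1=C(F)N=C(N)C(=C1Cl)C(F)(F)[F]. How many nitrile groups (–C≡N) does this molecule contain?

0

Scan the SMILES for the nitrile motif — none present.
Groups that are present: 1 primary amine.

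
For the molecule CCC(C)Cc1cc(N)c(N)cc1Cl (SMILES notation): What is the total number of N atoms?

Scan the SMILES for N atoms (remember two-letter symbols like Cl and Br are single atoms).
Nitrogen count: 2.

2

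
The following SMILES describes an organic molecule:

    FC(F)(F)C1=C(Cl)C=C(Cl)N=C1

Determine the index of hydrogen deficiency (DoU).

4

Molecular formula: C6H2Cl2F3N.
DoU = (2C + 2 + N − H − X) / 2, where X is the halogen count and O/S are ignored.
    = (2·6 + 2 + 1 − 2 − 5) / 2 = 8 / 2 = 4.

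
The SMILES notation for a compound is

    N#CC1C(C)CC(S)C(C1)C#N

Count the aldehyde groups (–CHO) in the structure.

0

Scan the SMILES for the aldehyde motif — none present.
Groups that are present: 2 nitrile, 1 thiol.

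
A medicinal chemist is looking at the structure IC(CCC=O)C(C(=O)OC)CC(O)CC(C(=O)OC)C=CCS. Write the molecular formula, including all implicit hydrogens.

C16H25IO6S

Walk through each heavy atom and fill implicit hydrogens from standard valence (C 4, N 3, O 2, S 2, halogen 1):
  atom 1: I (halogen, monovalent) → 0 H
  atom 2: C, bond orders sum to 3 (valence 4) → 1 H
  atom 3: C, bond orders sum to 2 (valence 4) → 2 H
  atom 4: C, bond orders sum to 2 (valence 4) → 2 H
  atom 5: C, bond orders sum to 3 (valence 4) → 1 H
  atom 6: O, bond orders sum to 2 (valence 2) → 0 H
  atom 7: C, bond orders sum to 3 (valence 4) → 1 H
  atom 8: C, bond orders sum to 4 (valence 4) → 0 H
  atom 9: O, bond orders sum to 2 (valence 2) → 0 H
  atom 10: O, bond orders sum to 2 (valence 2) → 0 H
  atom 11: C, bond orders sum to 1 (valence 4) → 3 H
  atom 12: C, bond orders sum to 2 (valence 4) → 2 H
  atom 13: C, bond orders sum to 3 (valence 4) → 1 H
  atom 14: O, bond orders sum to 1 (valence 2) → 1 H
  atom 15: C, bond orders sum to 2 (valence 4) → 2 H
  atom 16: C, bond orders sum to 3 (valence 4) → 1 H
  atom 17: C, bond orders sum to 4 (valence 4) → 0 H
  atom 18: O, bond orders sum to 2 (valence 2) → 0 H
  atom 19: O, bond orders sum to 2 (valence 2) → 0 H
  atom 20: C, bond orders sum to 1 (valence 4) → 3 H
  atom 21: C, bond orders sum to 3 (valence 4) → 1 H
  atom 22: C, bond orders sum to 3 (valence 4) → 1 H
  atom 23: C, bond orders sum to 2 (valence 4) → 2 H
  atom 24: S, bond orders sum to 1 (valence 2) → 1 H
Totals → C:16, H:25, I:1, O:6, S:1.
In Hill order: C16H25IO6S.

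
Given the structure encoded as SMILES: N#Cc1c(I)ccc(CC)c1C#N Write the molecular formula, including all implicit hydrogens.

C10H7IN2

Walk through each heavy atom and fill implicit hydrogens from standard valence (C 4, N 3, O 2, S 2, halogen 1); for lowercase aromatic atoms, an aromatic c carries 1 H when it has two neighbours and 0 H with three, and aromatic n carries 0 H:
  atom 1: N, bond orders sum to 3 (valence 3) → 0 H
  atom 2: C, bond orders sum to 4 (valence 4) → 0 H
  atom 3: aromatic c, 3 neighbours → 0 H
  atom 4: aromatic c, 3 neighbours → 0 H
  atom 5: I (halogen, monovalent) → 0 H
  atom 6: aromatic c, 2 neighbours → 1 H
  atom 7: aromatic c, 2 neighbours → 1 H
  atom 8: aromatic c, 3 neighbours → 0 H
  atom 9: C, bond orders sum to 2 (valence 4) → 2 H
  atom 10: C, bond orders sum to 1 (valence 4) → 3 H
  atom 11: aromatic c, 3 neighbours → 0 H
  atom 12: C, bond orders sum to 4 (valence 4) → 0 H
  atom 13: N, bond orders sum to 3 (valence 3) → 0 H
Totals → C:10, H:7, I:1, N:2.
In Hill order: C10H7IN2.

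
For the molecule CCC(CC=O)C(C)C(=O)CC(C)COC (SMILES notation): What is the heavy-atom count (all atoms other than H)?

Every atom symbol written in the SMILES (organic subset) is one heavy atom; implicit H are not written.
Heavy atoms by element → C:13, O:3.
Total: 16.

16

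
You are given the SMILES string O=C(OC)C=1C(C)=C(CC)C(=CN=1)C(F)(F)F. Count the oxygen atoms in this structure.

2

Scan the SMILES for O atoms (remember two-letter symbols like Cl and Br are single atoms).
Oxygen count: 2.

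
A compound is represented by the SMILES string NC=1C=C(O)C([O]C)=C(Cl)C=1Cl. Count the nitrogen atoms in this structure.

1

Scan the SMILES for N atoms (remember two-letter symbols like Cl and Br are single atoms).
Nitrogen count: 1.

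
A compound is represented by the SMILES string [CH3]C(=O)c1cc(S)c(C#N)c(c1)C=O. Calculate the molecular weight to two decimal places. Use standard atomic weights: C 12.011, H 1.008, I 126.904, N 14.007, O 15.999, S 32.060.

205.23 g/mol

First, the molecular formula is C10H7NO2S (counting implicit H from valence).
  C: 10 × 12.011 = 120.110
  H: 7 × 1.008 = 7.056
  N: 1 × 14.007 = 14.007
  O: 2 × 15.999 = 31.998
  S: 1 × 32.060 = 32.060
Sum: 10×12.011 + 7×1.008 + 1×14.007 + 2×15.999 + 1×32.060 = 205.231 → 205.23 g/mol.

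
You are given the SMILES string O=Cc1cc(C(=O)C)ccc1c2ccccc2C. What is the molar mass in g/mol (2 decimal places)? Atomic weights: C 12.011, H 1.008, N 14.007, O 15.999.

238.29 g/mol

First, the molecular formula is C16H14O2 (counting implicit H from valence).
  C: 16 × 12.011 = 192.176
  H: 14 × 1.008 = 14.112
  O: 2 × 15.999 = 31.998
Sum: 16×12.011 + 14×1.008 + 2×15.999 = 238.286 → 238.29 g/mol.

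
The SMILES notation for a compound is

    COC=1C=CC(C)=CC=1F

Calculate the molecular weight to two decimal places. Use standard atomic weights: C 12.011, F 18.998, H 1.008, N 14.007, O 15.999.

140.16 g/mol

First, the molecular formula is C8H9FO (counting implicit H from valence).
  C: 8 × 12.011 = 96.088
  F: 1 × 18.998 = 18.998
  H: 9 × 1.008 = 9.072
  O: 1 × 15.999 = 15.999
Sum: 8×12.011 + 1×18.998 + 9×1.008 + 1×15.999 = 140.157 → 140.16 g/mol.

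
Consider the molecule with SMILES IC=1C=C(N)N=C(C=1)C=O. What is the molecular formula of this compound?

Walk through each heavy atom and fill implicit hydrogens from standard valence (C 4, N 3, O 2, S 2, halogen 1):
  atom 1: I (halogen, monovalent) → 0 H
  atom 2: C, bond orders sum to 4 (valence 4) → 0 H
  atom 3: C, bond orders sum to 3 (valence 4) → 1 H
  atom 4: C, bond orders sum to 4 (valence 4) → 0 H
  atom 5: N, bond orders sum to 1 (valence 3) → 2 H
  atom 6: N, bond orders sum to 3 (valence 3) → 0 H
  atom 7: C, bond orders sum to 4 (valence 4) → 0 H
  atom 8: C, bond orders sum to 3 (valence 4) → 1 H
  atom 9: C, bond orders sum to 3 (valence 4) → 1 H
  atom 10: O, bond orders sum to 2 (valence 2) → 0 H
Totals → C:6, H:5, I:1, N:2, O:1.

C6H5IN2O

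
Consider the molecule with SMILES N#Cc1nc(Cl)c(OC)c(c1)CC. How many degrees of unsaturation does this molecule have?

Molecular formula: C9H9ClN2O.
DoU = (2C + 2 + N − H − X) / 2, where X is the halogen count and O/S are ignored.
    = (2·9 + 2 + 2 − 9 − 1) / 2 = 12 / 2 = 6.

6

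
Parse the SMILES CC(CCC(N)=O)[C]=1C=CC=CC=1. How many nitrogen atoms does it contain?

Scan the SMILES for N atoms (remember two-letter symbols like Cl and Br are single atoms).
Nitrogen count: 1.

1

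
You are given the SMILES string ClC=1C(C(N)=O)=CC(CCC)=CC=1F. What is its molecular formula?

Walk through each heavy atom and fill implicit hydrogens from standard valence (C 4, N 3, O 2, S 2, halogen 1):
  atom 1: Cl (halogen, monovalent) → 0 H
  atom 2: C, bond orders sum to 4 (valence 4) → 0 H
  atom 3: C, bond orders sum to 4 (valence 4) → 0 H
  atom 4: C, bond orders sum to 4 (valence 4) → 0 H
  atom 5: N, bond orders sum to 1 (valence 3) → 2 H
  atom 6: O, bond orders sum to 2 (valence 2) → 0 H
  atom 7: C, bond orders sum to 3 (valence 4) → 1 H
  atom 8: C, bond orders sum to 4 (valence 4) → 0 H
  atom 9: C, bond orders sum to 2 (valence 4) → 2 H
  atom 10: C, bond orders sum to 2 (valence 4) → 2 H
  atom 11: C, bond orders sum to 1 (valence 4) → 3 H
  atom 12: C, bond orders sum to 3 (valence 4) → 1 H
  atom 13: C, bond orders sum to 4 (valence 4) → 0 H
  atom 14: F (halogen, monovalent) → 0 H
Totals → C:10, H:11, Cl:1, F:1, N:1, O:1.

C10H11ClFNO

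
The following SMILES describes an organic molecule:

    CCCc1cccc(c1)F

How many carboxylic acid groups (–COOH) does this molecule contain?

Scan the SMILES for the carboxylic acid motif — none present.

0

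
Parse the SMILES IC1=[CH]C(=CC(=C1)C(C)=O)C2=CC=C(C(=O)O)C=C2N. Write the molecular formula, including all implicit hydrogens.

Walk through each heavy atom and fill implicit hydrogens from standard valence (C 4, N 3, O 2, S 2, halogen 1):
  atom 1: I (halogen, monovalent) → 0 H
  atom 2: C, bond orders sum to 4 (valence 4) → 0 H
  atom 3: C with explicit H count 1
  atom 4: C, bond orders sum to 4 (valence 4) → 0 H
  atom 5: C, bond orders sum to 3 (valence 4) → 1 H
  atom 6: C, bond orders sum to 4 (valence 4) → 0 H
  atom 7: C, bond orders sum to 3 (valence 4) → 1 H
  atom 8: C, bond orders sum to 4 (valence 4) → 0 H
  atom 9: C, bond orders sum to 1 (valence 4) → 3 H
  atom 10: O, bond orders sum to 2 (valence 2) → 0 H
  atom 11: C, bond orders sum to 4 (valence 4) → 0 H
  atom 12: C, bond orders sum to 3 (valence 4) → 1 H
  atom 13: C, bond orders sum to 3 (valence 4) → 1 H
  atom 14: C, bond orders sum to 4 (valence 4) → 0 H
  atom 15: C, bond orders sum to 4 (valence 4) → 0 H
  atom 16: O, bond orders sum to 2 (valence 2) → 0 H
  atom 17: O, bond orders sum to 1 (valence 2) → 1 H
  atom 18: C, bond orders sum to 3 (valence 4) → 1 H
  atom 19: C, bond orders sum to 4 (valence 4) → 0 H
  atom 20: N, bond orders sum to 1 (valence 3) → 2 H
Totals → C:15, H:12, I:1, N:1, O:3.

C15H12INO3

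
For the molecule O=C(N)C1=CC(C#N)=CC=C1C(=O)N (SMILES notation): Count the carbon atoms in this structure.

Count every carbon token in the SMILES (each C, including those in ring-closure positions and inside branches).
Carbon count: 9.

9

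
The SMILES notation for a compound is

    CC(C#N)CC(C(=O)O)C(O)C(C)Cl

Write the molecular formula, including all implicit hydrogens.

C9H14ClNO3

Walk through each heavy atom and fill implicit hydrogens from standard valence (C 4, N 3, O 2, S 2, halogen 1):
  atom 1: C, bond orders sum to 1 (valence 4) → 3 H
  atom 2: C, bond orders sum to 3 (valence 4) → 1 H
  atom 3: C, bond orders sum to 4 (valence 4) → 0 H
  atom 4: N, bond orders sum to 3 (valence 3) → 0 H
  atom 5: C, bond orders sum to 2 (valence 4) → 2 H
  atom 6: C, bond orders sum to 3 (valence 4) → 1 H
  atom 7: C, bond orders sum to 4 (valence 4) → 0 H
  atom 8: O, bond orders sum to 2 (valence 2) → 0 H
  atom 9: O, bond orders sum to 1 (valence 2) → 1 H
  atom 10: C, bond orders sum to 3 (valence 4) → 1 H
  atom 11: O, bond orders sum to 1 (valence 2) → 1 H
  atom 12: C, bond orders sum to 3 (valence 4) → 1 H
  atom 13: C, bond orders sum to 1 (valence 4) → 3 H
  atom 14: Cl (halogen, monovalent) → 0 H
Totals → C:9, H:14, Cl:1, N:1, O:3.
In Hill order: C9H14ClNO3.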